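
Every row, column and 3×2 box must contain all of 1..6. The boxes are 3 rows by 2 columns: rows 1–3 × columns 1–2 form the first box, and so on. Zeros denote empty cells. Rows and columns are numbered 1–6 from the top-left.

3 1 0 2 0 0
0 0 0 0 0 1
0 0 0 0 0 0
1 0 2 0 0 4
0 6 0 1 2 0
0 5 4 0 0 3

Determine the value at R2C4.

4

R4C2 = 3: row 4 has {1,2,4}; col 2 has {1,5,6}; box has {1,5,6} → only 3 remains.
R5C1 = 4: row 5 has {1,2,6}; col 1 has {1,3}; box has {1,3,5,6} → only 4 remains.
R5C6 = 5: row 5 has {1,2,4,6}; col 6 has {1,3,4}; box has {2,3,4} → only 5 remains.
R6C1 = 2: row 6 has {3,4,5}; col 1 has {1,3,4}; box has {1,3,4,5,6} → only 2 remains.
R6C4 = 6: row 6 has {2,3,4,5}; col 4 has {1,2}; box has {1,2,4} → only 6 remains.
R6C5 = 1: row 6 has {2,3,4,5,6}; col 5 has {2}; box has {2,3,4,5} → only 1 remains.
R1C6 = 6: row 1 has {1,2,3}; col 6 has {1,3,4,5}; box has {1} → only 6 remains.
R3C6 = 2: row 3 has {}; col 6 has {1,3,4,5,6}; box has {1,6} → only 2 remains.
R4C4 = 5: row 4 has {1,2,3,4}; col 4 has {1,2,6}; box has {1,2,4,6} → only 5 remains.
R4C5 = 6: row 4 has {1,2,3,4,5}; col 5 has {1,2}; box has {1,2,3,4,5} → only 6 remains.
R5C3 = 3: row 5 has {1,2,4,5,6}; col 3 has {2,4}; box has {1,2,4,5,6} → only 3 remains.
R1C3 = 5: row 1 has {1,2,3,6}; col 3 has {2,3,4}; box has {2} → only 5 remains.
R1C5 = 4: row 1 has {1,2,3,5,6}; col 5 has {1,2,6}; box has {1,2,6} → only 4 remains.
R2C3 = 6: row 2 has {1}; col 3 has {2,3,4,5}; box has {2,5} → only 6 remains.
R3C2 = 4: row 3 has {2}; col 2 has {1,3,5,6}; box has {1,3} → only 4 remains.
R3C3 = 1: row 3 has {2,4}; col 3 has {2,3,4,5,6}; box has {2,5,6} → only 1 remains.
R3C4 = 3: row 3 has {1,2,4}; col 4 has {1,2,5,6}; box has {1,2,5,6} → only 3 remains.
R3C5 = 5: row 3 has {1,2,3,4}; col 5 has {1,2,4,6}; box has {1,2,4,6} → only 5 remains.
R2C1 = 5: row 2 has {1,6}; col 1 has {1,2,3,4}; box has {1,3,4} → only 5 remains.
R2C2 = 2: row 2 has {1,5,6}; col 2 has {1,3,4,5,6}; box has {1,3,4,5} → only 2 remains.
R2C4 = 4: row 2 has {1,2,5,6}; col 4 has {1,2,3,5,6}; box has {1,2,3,5,6} → only 4 remains.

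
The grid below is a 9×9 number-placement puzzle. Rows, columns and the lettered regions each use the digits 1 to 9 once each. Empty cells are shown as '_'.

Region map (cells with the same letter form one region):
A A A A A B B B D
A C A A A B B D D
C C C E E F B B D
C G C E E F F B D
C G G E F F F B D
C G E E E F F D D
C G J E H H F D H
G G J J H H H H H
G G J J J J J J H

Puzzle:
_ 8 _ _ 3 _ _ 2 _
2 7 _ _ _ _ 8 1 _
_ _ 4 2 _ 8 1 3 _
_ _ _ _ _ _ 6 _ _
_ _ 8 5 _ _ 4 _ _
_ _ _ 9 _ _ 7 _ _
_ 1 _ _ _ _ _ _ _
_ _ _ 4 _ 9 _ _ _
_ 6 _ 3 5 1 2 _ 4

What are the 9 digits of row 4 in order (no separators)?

832145697

row 2, column 4 = 6 (sole candidate).
row 2, column 9 = 3 (hidden single in row 2).
row 7, column 8 = 4 (hidden single in row 7).
row 9, column 8 = 8 (hidden single in row 9).
row 1, column 1 = 4 (hidden single in column 1).
row 2, column 5 = 9 (sole candidate).
row 2, column 3 = 5 (sole candidate).
row 2, column 6 = 4 (sole candidate).
row 4, column 3 = 2: in column 3, 2 can only go here (every other open cell in that column sees a 2).
row 6, column 3 = 3 (hidden single in column 3).
row 1, column 3 = 1 (hidden single in column 3).
row 1, column 4 = 7 (sole candidate).
row 7, column 4 = 8 (sole candidate).
row 4, column 4 = 1: row 4 has {2,6}; col 4 has {2,3,4,5,6,7,8,9}; region has {2,3,5,8,9} → only 1 remains.
row 6, column 1 = 1 (hidden single in row 6).
row 5, column 5 = 1 (hidden single in row 5).
row 6, column 9 = 8 (hidden single in row 6).
row 4, column 1 = 8: in row 4, 8 can only go here (every other open cell in that row sees an 8).
row 8, column 9 = 1 (hidden single in row 8).
row 8, column 5 = 8 (hidden single in row 8).
row 8, column 2 = 2 (hidden single in row 8).
row 6, column 6 = 2 (hidden single in row 6).
row 5, column 6 = 3 (sole candidate).
row 4, column 6 = 5: row 4 has {1,2,6,8}; col 6 has {1,2,3,4,8,9}; region has {1,2,3,4,6,7,8} → only 5 remains.
row 5, column 2 = 9 (sole candidate).
row 7, column 7 = 9 (sole candidate).
row 9, column 1 = 7 (sole candidate).
row 9, column 3 = 9 (sole candidate).
row 1, column 6 = 6 (sole candidate).
row 1, column 7 = 5 (sole candidate).
row 1, column 9 = 9 (sole candidate).
row 3, column 2 = 5 (sole candidate).
row 4, column 9 = 7: row 4 has {1,2,5,6,8}; col 9 has {1,3,4,8,9}; region has {1,3,4,8,9} → only 7 remains.
row 5, column 1 = 6 (sole candidate).
row 5, column 8 = 7 (sole candidate).
row 5, column 9 = 2 (sole candidate).
row 6, column 2 = 4 (sole candidate).
row 6, column 5 = 6 (sole candidate).
row 6, column 8 = 5 (sole candidate).
row 7, column 1 = 3 (sole candidate).
row 7, column 6 = 7 (sole candidate).
row 8, column 1 = 5 (sole candidate).
row 8, column 7 = 3 (sole candidate).
row 8, column 8 = 6 (sole candidate).
row 3, column 1 = 9 (sole candidate).
row 3, column 5 = 7 (sole candidate).
row 3, column 9 = 6 (sole candidate).
row 4, column 2 = 3: row 4 has {1,2,5,6,7,8}; col 2 has {1,2,4,5,6,7,8,9}; region has {1,2,4,5,6,7,8,9} → only 3 remains.
row 4, column 5 = 4: row 4 has {1,2,3,5,6,7,8}; col 5 has {1,3,5,6,7,8,9}; region has {1,2,3,5,6,7,8,9} → only 4 remains.
row 4, column 8 = 9: row 4 has {1,2,3,4,5,6,7,8}; col 8 has {1,2,3,4,5,6,7,8}; region has {1,2,3,4,5,6,7,8} → only 9 remains.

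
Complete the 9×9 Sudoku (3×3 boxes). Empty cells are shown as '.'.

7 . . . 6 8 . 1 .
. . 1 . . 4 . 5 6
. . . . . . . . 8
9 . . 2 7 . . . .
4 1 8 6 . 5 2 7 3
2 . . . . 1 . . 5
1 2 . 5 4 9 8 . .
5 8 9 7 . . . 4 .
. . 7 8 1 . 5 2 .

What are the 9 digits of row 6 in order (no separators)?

r4c6 = 3 (sole candidate).
r5c5 = 9 (sole candidate).
r6c4 = 4: row 6 has {1,2,5}; col 4 has {2,5,6,7,8}; box has {1,2,3,5,6,7,9} → only 4 remains.
r6c5 = 8: row 6 has {1,2,4,5}; col 5 has {1,4,6,7,9}; box has {1,2,3,4,5,6,7,9} → only 8 remains.
r7c9 = 7 (sole candidate).
r8c9 = 1 (sole candidate).
r9c6 = 6 (sole candidate).
r9c9 = 9 (sole candidate).
r4c9 = 4 (sole candidate).
r8c6 = 2 (sole candidate).
r9c1 = 3 (sole candidate).
r9c2 = 4 (sole candidate).
r1c9 = 2 (sole candidate).
r2c1 = 8 (sole candidate).
r3c1 = 6 (sole candidate).
r3c6 = 7 (sole candidate).
r7c3 = 6 (sole candidate).
r7c8 = 3 (sole candidate).
r8c5 = 3 (sole candidate).
r8c7 = 6 (sole candidate).
r2c5 = 2 (sole candidate).
r3c5 = 5 (sole candidate).
r3c8 = 9 (sole candidate).
r4c3 = 5 (sole candidate).
r4c7 = 1 (sole candidate).
r6c3 = 3: row 6 has {1,2,4,5,8}; col 3 has {1,5,6,7,8,9}; box has {1,2,4,5,8,9} → only 3 remains.
r6c7 = 9: row 6 has {1,2,3,4,5,8}; col 7 has {1,2,5,6,8}; box has {1,2,3,4,5,7} → only 9 remains.
r6c8 = 6: row 6 has {1,2,3,4,5,8,9}; col 8 has {1,2,3,4,5,7,9}; box has {1,2,3,4,5,7,9} → only 6 remains.
r1c3 = 4 (sole candidate).
r1c7 = 3 (sole candidate).
r2c7 = 7 (sole candidate).
r3c2 = 3 (sole candidate).
r3c3 = 2 (sole candidate).
r3c4 = 1 (sole candidate).
r3c7 = 4 (sole candidate).
r4c2 = 6 (sole candidate).
r4c8 = 8 (sole candidate).
r6c2 = 7: row 6 has {1,2,3,4,5,6,8,9}; col 2 has {1,2,3,4,6,8}; box has {1,2,3,4,5,6,8,9} → only 7 remains.

273481965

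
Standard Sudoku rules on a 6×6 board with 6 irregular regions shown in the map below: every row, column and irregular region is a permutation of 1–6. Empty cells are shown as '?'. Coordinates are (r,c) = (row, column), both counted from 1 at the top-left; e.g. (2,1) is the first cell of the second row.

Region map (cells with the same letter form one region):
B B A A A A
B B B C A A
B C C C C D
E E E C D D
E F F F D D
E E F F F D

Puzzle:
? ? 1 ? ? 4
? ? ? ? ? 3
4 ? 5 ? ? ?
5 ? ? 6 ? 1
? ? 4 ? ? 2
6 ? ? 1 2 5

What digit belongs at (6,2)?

4

(3,6) = 6: row 3 has {4,5}; col 6 has {1,2,3,4,5}; region has {1,2,5} → only 6 remains.
(5,5) = 3: row 5 has {2,4}; col 5 has {2}; region has {1,2,5,6} → only 3 remains.
(6,3) = 3: row 6 has {1,2,5,6}; col 3 has {1,4,5}; region has {1,2,4} → only 3 remains.
(3,5) = 1: row 3 has {4,5,6}; col 5 has {2,3}; region has {5,6} → only 1 remains.
(4,3) = 2: row 4 has {1,5,6}; col 3 has {1,3,4,5}; region has {5,6} → only 2 remains.
(4,5) = 4: row 4 has {1,2,5,6}; col 5 has {1,2,3}; region has {1,2,3,5,6} → only 4 remains.
(5,1) = 1: row 5 has {2,3,4}; col 1 has {4,5,6}; region has {2,5,6} → only 1 remains.
(5,4) = 5: row 5 has {1,2,3,4}; col 4 has {1,6}; region has {1,2,3,4} → only 5 remains.
(6,2) = 4: row 6 has {1,2,3,5,6}; col 2 has {}; region has {1,2,5,6} → only 4 remains.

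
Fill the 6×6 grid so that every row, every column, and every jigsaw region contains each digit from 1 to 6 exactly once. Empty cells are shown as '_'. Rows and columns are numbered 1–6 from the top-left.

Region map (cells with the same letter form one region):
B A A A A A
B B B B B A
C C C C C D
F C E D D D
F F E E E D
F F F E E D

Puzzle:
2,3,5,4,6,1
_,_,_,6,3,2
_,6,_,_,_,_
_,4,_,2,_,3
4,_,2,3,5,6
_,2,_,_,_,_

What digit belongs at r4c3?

r4c5 = 1 (sole candidate).
r5c2 = 1 (sole candidate).
r6c4 = 1 (sole candidate).
r6c5 = 4 (sole candidate).
r6c6 = 5 (sole candidate).
r2c2 = 5 (sole candidate).
r3c4 = 5 (sole candidate).
r3c5 = 2 (sole candidate).
r3c6 = 4 (sole candidate).
r4c3 = 6: row 4 has {1,2,3,4}; col 3 has {2,5}; region has {1,2,3,4,5} → only 6 remains.

6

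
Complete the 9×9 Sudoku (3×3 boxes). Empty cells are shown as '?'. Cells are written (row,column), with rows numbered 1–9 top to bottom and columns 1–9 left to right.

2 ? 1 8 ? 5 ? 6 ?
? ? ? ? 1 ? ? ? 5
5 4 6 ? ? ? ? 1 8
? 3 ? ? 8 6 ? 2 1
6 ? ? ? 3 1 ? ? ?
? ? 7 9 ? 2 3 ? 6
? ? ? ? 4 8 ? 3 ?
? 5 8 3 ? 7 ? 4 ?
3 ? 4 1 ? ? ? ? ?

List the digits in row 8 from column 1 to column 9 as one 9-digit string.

158327649

(6,5) = 5 (sole candidate).
(6,8) = 8 (sole candidate).
(9,6) = 9 (sole candidate).
(3,6) = 3 (sole candidate).
(6,2) = 1 (sole candidate).
(2,6) = 4 (sole candidate).
(6,1) = 4 (sole candidate).
(4,1) = 9 (sole candidate).
(4,3) = 5 (sole candidate).
(5,3) = 2 (sole candidate).
(7,3) = 9 (sole candidate).
(8,1) = 1: row 8 has {3,4,5,7,8}; col 1 has {2,3,4,5,6,9}; box has {3,4,5,8,9} → only 1 remains.
(2,3) = 3 (sole candidate).
(5,2) = 8 (sole candidate).
(7,1) = 7 (sole candidate).
(7,9) = 2 (sole candidate).
(8,9) = 9: row 8 has {1,3,4,5,7,8}; col 9 has {1,2,5,6,8}; box has {2,3,4} → only 9 remains.
(9,9) = 7 (sole candidate).
(2,1) = 8 (sole candidate).
(5,9) = 4 (sole candidate).
(7,2) = 6 (sole candidate).
(7,4) = 5 (sole candidate).
(7,7) = 1 (sole candidate).
(8,7) = 6: row 8 has {1,3,4,5,7,8,9}; col 7 has {1,3}; box has {1,2,3,4,7,9} → only 6 remains.
(9,2) = 2 (sole candidate).
(9,5) = 6 (sole candidate).
(9,8) = 5 (sole candidate).
(1,9) = 3 (sole candidate).
(4,7) = 7 (sole candidate).
(5,4) = 7 (sole candidate).
(5,8) = 9 (sole candidate).
(8,5) = 2: row 8 has {1,3,4,5,6,7,8,9}; col 5 has {1,3,4,5,6,8}; box has {1,3,4,5,6,7,8,9} → only 2 remains.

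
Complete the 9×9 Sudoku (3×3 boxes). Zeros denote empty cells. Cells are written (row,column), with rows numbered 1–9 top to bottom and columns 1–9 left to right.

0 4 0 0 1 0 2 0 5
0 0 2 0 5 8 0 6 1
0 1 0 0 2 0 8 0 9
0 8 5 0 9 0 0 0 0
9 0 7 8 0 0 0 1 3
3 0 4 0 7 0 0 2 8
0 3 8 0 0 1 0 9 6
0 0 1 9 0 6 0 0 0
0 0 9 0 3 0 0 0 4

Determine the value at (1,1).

8

(2,1) = 7: row 2 has {1,2,5,6,8}; col 1 has {3,9}; box has {1,2,4} → only 7 remains.
(2,2) = 9: row 2 has {1,2,5,6,7,8}; col 2 has {1,3,4,8}; box has {1,2,4,7} → only 9 remains.
(4,9) = 7: row 4 has {5,8,9}; col 9 has {1,3,4,5,6,8,9}; box has {1,2,3,8} → only 7 remains.
(6,2) = 6: row 6 has {2,3,4,7,8}; col 2 has {1,3,4,8,9}; box has {3,4,5,7,8,9} → only 6 remains.
(6,6) = 5: row 6 has {2,3,4,6,7,8}; col 6 has {1,6,8}; box has {7,8,9} → only 5 remains.
(6,7) = 9: row 6 has {2,3,4,5,6,7,8}; col 7 has {2,8}; box has {1,2,3,7,8} → only 9 remains.
(7,5) = 4: row 7 has {1,3,6,8,9}; col 5 has {1,2,3,5,7,9}; box has {1,3,6,9} → only 4 remains.
(8,5) = 8: row 8 has {1,6,9}; col 5 has {1,2,3,4,5,7,9}; box has {1,3,4,6,9} → only 8 remains.
(8,9) = 2: row 8 has {1,6,8,9}; col 9 has {1,3,4,5,6,7,8,9}; box has {4,6,9} → only 2 remains.
(4,8) = 4: row 4 has {5,7,8,9}; col 8 has {1,2,6,9}; box has {1,2,3,7,8,9} → only 4 remains.
(5,2) = 2: row 5 has {1,3,7,8,9}; col 2 has {1,3,4,6,8,9}; box has {3,4,5,6,7,8,9} → only 2 remains.
(5,5) = 6: row 5 has {1,2,3,7,8,9}; col 5 has {1,2,3,4,5,7,8,9}; box has {5,7,8,9} → only 6 remains.
(5,6) = 4: row 5 has {1,2,3,6,7,8,9}; col 6 has {1,5,6,8}; box has {5,6,7,8,9} → only 4 remains.
(5,7) = 5: row 5 has {1,2,3,4,6,7,8,9}; col 7 has {2,8,9}; box has {1,2,3,4,7,8,9} → only 5 remains.
(6,4) = 1: row 6 has {2,3,4,5,6,7,8,9}; col 4 has {8,9}; box has {4,5,6,7,8,9} → only 1 remains.
(7,7) = 7: row 7 has {1,3,4,6,8,9}; col 7 has {2,5,8,9}; box has {2,4,6,9} → only 7 remains.
(8,7) = 3: row 8 has {1,2,6,8,9}; col 7 has {2,5,7,8,9}; box has {2,4,6,7,9} → only 3 remains.
(8,8) = 5: row 8 has {1,2,3,6,8,9}; col 8 has {1,2,4,6,9}; box has {2,3,4,6,7,9} → only 5 remains.
(9,7) = 1: row 9 has {3,4,9}; col 7 has {2,3,5,7,8,9}; box has {2,3,4,5,6,7,9} → only 1 remains.
(9,8) = 8: row 9 has {1,3,4,9}; col 8 has {1,2,4,5,6,9}; box has {1,2,3,4,5,6,7,9} → only 8 remains.
(2,7) = 4: row 2 has {1,2,5,6,7,8,9}; col 7 has {1,2,3,5,7,8,9}; box has {1,2,5,6,8,9} → only 4 remains.
(4,1) = 1: row 4 has {4,5,7,8,9}; col 1 has {3,7,9}; box has {2,3,4,5,6,7,8,9} → only 1 remains.
(4,7) = 6: row 4 has {1,4,5,7,8,9}; col 7 has {1,2,3,4,5,7,8,9}; box has {1,2,3,4,5,7,8,9} → only 6 remains.
(8,1) = 4: row 8 has {1,2,3,5,6,8,9}; col 1 has {1,3,7,9}; box has {1,3,8,9} → only 4 remains.
(8,2) = 7: row 8 has {1,2,3,4,5,6,8,9}; col 2 has {1,2,3,4,6,8,9}; box has {1,3,4,8,9} → only 7 remains.
(9,2) = 5: row 9 has {1,3,4,8,9}; col 2 has {1,2,3,4,6,7,8,9}; box has {1,3,4,7,8,9} → only 5 remains.
(2,4) = 3: row 2 has {1,2,4,5,6,7,8,9}; col 4 has {1,8,9}; box has {1,2,5,8} → only 3 remains.
(3,6) = 7: row 3 has {1,2,8,9}; col 6 has {1,4,5,6,8}; box has {1,2,3,5,8} → only 7 remains.
(3,8) = 3: row 3 has {1,2,7,8,9}; col 8 has {1,2,4,5,6,8,9}; box has {1,2,4,5,6,8,9} → only 3 remains.
(4,4) = 2: row 4 has {1,4,5,6,7,8,9}; col 4 has {1,3,8,9}; box has {1,4,5,6,7,8,9} → only 2 remains.
(4,6) = 3: row 4 has {1,2,4,5,6,7,8,9}; col 6 has {1,4,5,6,7,8}; box has {1,2,4,5,6,7,8,9} → only 3 remains.
(7,1) = 2: row 7 has {1,3,4,6,7,8,9}; col 1 has {1,3,4,7,9}; box has {1,3,4,5,7,8,9} → only 2 remains.
(7,4) = 5: row 7 has {1,2,3,4,6,7,8,9}; col 4 has {1,2,3,8,9}; box has {1,3,4,6,8,9} → only 5 remains.
(9,1) = 6: row 9 has {1,3,4,5,8,9}; col 1 has {1,2,3,4,7,9}; box has {1,2,3,4,5,7,8,9} → only 6 remains.
(9,4) = 7: row 9 has {1,3,4,5,6,8,9}; col 4 has {1,2,3,5,8,9}; box has {1,3,4,5,6,8,9} → only 7 remains.
(9,6) = 2: row 9 has {1,3,4,5,6,7,8,9}; col 6 has {1,3,4,5,6,7,8}; box has {1,3,4,5,6,7,8,9} → only 2 remains.
(1,1) = 8: row 1 has {1,2,4,5}; col 1 has {1,2,3,4,6,7,9}; box has {1,2,4,7,9} → only 8 remains.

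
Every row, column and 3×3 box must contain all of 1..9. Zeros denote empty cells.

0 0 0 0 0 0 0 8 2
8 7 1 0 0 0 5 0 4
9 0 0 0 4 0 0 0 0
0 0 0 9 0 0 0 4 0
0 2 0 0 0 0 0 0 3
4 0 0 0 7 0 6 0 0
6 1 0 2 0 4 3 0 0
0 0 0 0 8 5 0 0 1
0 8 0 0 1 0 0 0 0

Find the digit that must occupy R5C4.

4

R7C5 = 9 (sole candidate).
R5C4 = 4: in row 5, 4 can only go here (every other open cell in that row sees a 4).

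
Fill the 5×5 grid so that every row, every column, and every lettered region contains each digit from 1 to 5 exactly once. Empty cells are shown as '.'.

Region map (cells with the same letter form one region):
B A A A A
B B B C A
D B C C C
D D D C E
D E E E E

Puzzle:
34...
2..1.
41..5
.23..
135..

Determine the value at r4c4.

r2c2 = 5 (sole candidate).
r2c3 = 4 (sole candidate).
r2c5 = 3 (sole candidate).
r3c3 = 2 (sole candidate).
r3c4 = 3 (sole candidate).
r4c1 = 5 (sole candidate).
r4c4 = 4: row 4 has {2,3,5}; col 4 has {1,3}; region has {1,2,3,5} → only 4 remains.

4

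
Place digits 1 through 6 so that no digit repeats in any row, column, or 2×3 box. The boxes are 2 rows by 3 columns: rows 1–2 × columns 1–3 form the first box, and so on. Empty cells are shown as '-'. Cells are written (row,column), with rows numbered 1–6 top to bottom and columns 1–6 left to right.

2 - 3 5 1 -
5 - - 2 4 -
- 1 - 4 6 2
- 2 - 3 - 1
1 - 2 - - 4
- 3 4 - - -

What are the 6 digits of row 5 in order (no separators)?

(1,6) = 6: row 1 has {1,2,3,5}; col 6 has {1,2,4}; box has {1,2,4,5} → only 6 remains.
(2,2) = 6: row 2 has {2,4,5}; col 2 has {1,2,3}; box has {2,3,5} → only 6 remains.
(2,3) = 1: row 2 has {2,4,5,6}; col 3 has {2,3,4}; box has {2,3,5,6} → only 1 remains.
(2,6) = 3: row 2 has {1,2,4,5,6}; col 6 has {1,2,4,6}; box has {1,2,4,5,6} → only 3 remains.
(3,1) = 3: row 3 has {1,2,4,6}; col 1 has {1,2,5}; box has {1,2} → only 3 remains.
(3,3) = 5: row 3 has {1,2,3,4,6}; col 3 has {1,2,3,4}; box has {1,2,3} → only 5 remains.
(4,3) = 6: row 4 has {1,2,3}; col 3 has {1,2,3,4,5}; box has {1,2,3,5} → only 6 remains.
(4,5) = 5: row 4 has {1,2,3,6}; col 5 has {1,4,6}; box has {1,2,3,4,6} → only 5 remains.
(5,2) = 5: row 5 has {1,2,4}; col 2 has {1,2,3,6}; box has {1,2,3,4} → only 5 remains.
(5,4) = 6: row 5 has {1,2,4,5}; col 4 has {2,3,4,5}; box has {4} → only 6 remains.
(5,5) = 3: row 5 has {1,2,4,5,6}; col 5 has {1,4,5,6}; box has {4,6} → only 3 remains.

152634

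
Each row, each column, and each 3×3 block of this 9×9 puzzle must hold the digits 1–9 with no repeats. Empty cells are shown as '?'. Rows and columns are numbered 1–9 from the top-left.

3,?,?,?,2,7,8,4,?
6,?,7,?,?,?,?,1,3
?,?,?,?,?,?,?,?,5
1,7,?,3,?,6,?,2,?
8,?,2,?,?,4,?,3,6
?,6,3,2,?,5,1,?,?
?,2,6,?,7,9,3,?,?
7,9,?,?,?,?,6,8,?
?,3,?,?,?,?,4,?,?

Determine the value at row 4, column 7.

5

row 1, column 9 = 9 (sole candidate).
row 2, column 6 = 8 (sole candidate).
row 2, column 7 = 2 (sole candidate).
row 3, column 7 = 7 (sole candidate).
row 3, column 8 = 6 (sole candidate).
row 5, column 2 = 5 (sole candidate).
row 5, column 7 = 9 (sole candidate).
row 6, column 8 = 7 (sole candidate).
row 7, column 8 = 5 (sole candidate).
row 7, column 9 = 1 (sole candidate).
row 8, column 9 = 2 (sole candidate).
row 9, column 1 = 5 (sole candidate).
row 9, column 8 = 9 (sole candidate).
row 9, column 9 = 7 (sole candidate).
row 1, column 2 = 1 (sole candidate).
row 1, column 3 = 5 (sole candidate).
row 1, column 4 = 6 (sole candidate).
row 2, column 2 = 4 (sole candidate).
row 3, column 2 = 8 (sole candidate).
row 3, column 3 = 9 (sole candidate).
row 4, column 3 = 4 (sole candidate).
row 4, column 7 = 5: row 4 has {1,2,3,4,6,7}; col 7 has {1,2,3,4,6,7,8,9}; box has {1,2,3,6,7,9} → only 5 remains.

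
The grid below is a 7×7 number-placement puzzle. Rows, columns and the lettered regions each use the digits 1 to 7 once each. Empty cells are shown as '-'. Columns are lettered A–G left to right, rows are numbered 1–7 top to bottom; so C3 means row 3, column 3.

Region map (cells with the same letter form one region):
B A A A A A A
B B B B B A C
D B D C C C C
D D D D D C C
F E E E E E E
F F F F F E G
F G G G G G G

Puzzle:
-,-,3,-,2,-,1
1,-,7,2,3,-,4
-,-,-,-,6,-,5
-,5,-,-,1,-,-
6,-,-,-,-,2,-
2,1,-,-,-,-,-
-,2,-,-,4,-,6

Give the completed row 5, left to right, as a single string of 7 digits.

B2 = 6 (sole candidate).
F2 = 5 (sole candidate).
B3 = 4 (sole candidate).
C3 = 2 (sole candidate).
A1 = 5 (sole candidate).
B1 = 7 (sole candidate).
B5 = 3: row 5 has {2,6}; col 2 has {1,2,4,5,6,7}; region has {2} → only 3 remains.
G5 = 7: row 5 has {2,3,6}; col 7 has {1,4,5,6}; region has {2,3} → only 7 remains.
G6 = 3 (sole candidate).
G4 = 2 (sole candidate).
E5 = 5: row 5 has {2,3,6,7}; col 5 has {1,2,3,4,6}; region has {2,3,7} → only 5 remains.
E6 = 7 (sole candidate).
A7 = 3 (sole candidate).
A3 = 7 (sole candidate).
A4 = 4 (sole candidate).
C4 = 6 (sole candidate).
D4 = 3 (sole candidate).
F4 = 7 (sole candidate).
F7 = 1 (sole candidate).
D3 = 1 (sole candidate).
F3 = 3 (sole candidate).
D5 = 4: row 5 has {2,3,5,6,7}; col 4 has {1,2,3}; region has {2,3,5,7} → only 4 remains.
D6 = 5 (sole candidate).
F6 = 6 (sole candidate).
C7 = 5 (sole candidate).
D7 = 7 (sole candidate).
D1 = 6 (sole candidate).
F1 = 4 (sole candidate).
C5 = 1: row 5 has {2,3,4,5,6,7}; col 3 has {2,3,5,6,7}; region has {2,3,4,5,6,7} → only 1 remains.

6314527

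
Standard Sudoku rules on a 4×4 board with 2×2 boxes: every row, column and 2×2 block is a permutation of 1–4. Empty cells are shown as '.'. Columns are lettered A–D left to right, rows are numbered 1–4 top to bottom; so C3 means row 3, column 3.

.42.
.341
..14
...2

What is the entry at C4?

A1 = 1 (sole candidate).
D1 = 3 (sole candidate).
A2 = 2 (sole candidate).
A3 = 3 (sole candidate).
B3 = 2 (sole candidate).
A4 = 4 (sole candidate).
B4 = 1 (sole candidate).
C4 = 3: row 4 has {1,2,4}; col 3 has {1,2,4}; box has {1,2,4} → only 3 remains.

3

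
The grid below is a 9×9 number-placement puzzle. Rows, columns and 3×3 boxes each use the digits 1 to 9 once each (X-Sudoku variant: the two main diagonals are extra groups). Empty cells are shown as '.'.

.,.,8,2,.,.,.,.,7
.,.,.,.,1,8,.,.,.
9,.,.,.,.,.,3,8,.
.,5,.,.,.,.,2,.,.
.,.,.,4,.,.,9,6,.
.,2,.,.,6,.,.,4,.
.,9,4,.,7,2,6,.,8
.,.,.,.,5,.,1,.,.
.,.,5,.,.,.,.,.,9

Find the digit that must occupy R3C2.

R3C5 = 4 (sole candidate).
R4C1 = 4 (hidden single in row 4).
R4C3 = 6 (hidden single in row 4).
R5C5 = 2 (hidden single in row 5).
R3C9 = 2 (hidden single in row 3).
R7C8 = 5 (hidden single in row 7).
R2C8 = 9 (sole candidate).
R4C6 = 1 (sole candidate).
R4C9 = 3 (sole candidate).
R8C9 = 4 (sole candidate).
R9C7 = 7 (sole candidate).
R1C8 = 1 (sole candidate).
R4C8 = 7 (sole candidate).
R8C8 = 3 (sole candidate).
R9C8 = 2 (sole candidate).
R1C1 = 5 (sole candidate).
R1C7 = 4 (sole candidate).
R2C7 = 5 (sole candidate).
R2C9 = 6 (sole candidate).
R4C4 = 8 (sole candidate).
R4C5 = 9 (sole candidate).
R6C4 = 5 (sole candidate).
R6C6 = 7 (sole candidate).
R6C7 = 8 (sole candidate).
R6C9 = 1 (sole candidate).
R1C5 = 3 (sole candidate).
R2C2 = 4 (sole candidate).
R2C4 = 7 (sole candidate).
R3C3 = 1 (sole candidate).
R3C4 = 6 (sole candidate).
R3C6 = 5 (sole candidate).
R5C6 = 3 (sole candidate).
R5C9 = 5 (sole candidate).
R6C1 = 3 (sole candidate).
R6C3 = 9 (sole candidate).
R7C1 = 1 (sole candidate).
R7C4 = 3 (sole candidate).
R8C4 = 9 (sole candidate).
R8C6 = 6 (sole candidate).
R9C4 = 1 (sole candidate).
R9C5 = 8 (sole candidate).
R9C6 = 4 (sole candidate).
R1C2 = 6 (sole candidate).
R1C6 = 9 (sole candidate).
R2C1 = 2 (sole candidate).
R2C3 = 3 (sole candidate).
R3C2 = 7: row 3 has {1,2,3,4,5,6,8,9}; col 2 has {2,4,5,6,9}; box has {1,2,3,4,5,6,8,9} → only 7 remains.

7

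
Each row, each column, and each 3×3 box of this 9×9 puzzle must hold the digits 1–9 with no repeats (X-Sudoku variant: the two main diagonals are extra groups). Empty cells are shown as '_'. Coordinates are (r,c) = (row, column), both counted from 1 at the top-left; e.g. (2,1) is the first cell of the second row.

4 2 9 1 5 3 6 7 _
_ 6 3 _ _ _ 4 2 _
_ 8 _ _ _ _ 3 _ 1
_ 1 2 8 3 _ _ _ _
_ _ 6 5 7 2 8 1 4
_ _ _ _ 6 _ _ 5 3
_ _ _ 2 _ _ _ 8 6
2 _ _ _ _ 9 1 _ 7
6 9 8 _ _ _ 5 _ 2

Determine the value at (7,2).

7

(1,9) = 8: row 1 has {1,2,3,4,5,6,7,9}; col 9 has {1,2,3,4,6,7}; box has {1,2,3,4,6,7}; anti-diagonal has {2,3,6,7} → only 8 remains.
(3,3) = 5: row 3 has {1,3,8}; col 3 has {2,3,6,8,9}; box has {2,3,4,6,8,9}; main diagonal has {2,4,6,7,8} → only 5 remains.
(3,8) = 9: row 3 has {1,3,5,8}; col 8 has {1,2,5,7,8}; box has {1,2,3,4,6,7,8} → only 9 remains.
(4,6) = 4: row 4 has {1,2,3,8}; col 6 has {2,3,9}; box has {2,3,5,6,7,8}; anti-diagonal has {2,3,6,7,8} → only 4 remains.
(4,8) = 6: row 4 has {1,2,3,4,8}; col 8 has {1,2,5,7,8,9}; box has {1,3,4,5,8} → only 6 remains.
(4,9) = 9: row 4 has {1,2,3,4,6,8}; col 9 has {1,2,3,4,6,7,8}; box has {1,3,4,5,6,8} → only 9 remains.
(5,2) = 3: row 5 has {1,2,4,5,6,7,8}; col 2 has {1,2,6,8,9}; box has {1,2,6} → only 3 remains.
(6,4) = 9: row 6 has {3,5,6}; col 4 has {1,2,5,8}; box has {2,3,4,5,6,7,8}; anti-diagonal has {2,3,4,6,7,8} → only 9 remains.
(6,6) = 1: row 6 has {3,5,6,9}; col 6 has {2,3,4,9}; box has {2,3,4,5,6,7,8,9}; main diagonal has {2,4,5,6,7,8} → only 1 remains.
(7,3) = 1: row 7 has {2,6,8}; col 3 has {2,3,5,6,8,9}; box has {2,6,8,9}; anti-diagonal has {2,3,4,6,7,8,9} → only 1 remains.
(7,5) = 4: row 7 has {1,2,6,8}; col 5 has {3,5,6,7}; box has {2,9} → only 4 remains.
(7,7) = 9: row 7 has {1,2,4,6,8}; col 7 has {1,3,4,5,6,8}; box has {1,2,5,6,7,8}; main diagonal has {1,2,4,5,6,7,8} → only 9 remains.
(8,2) = 5: row 8 has {1,2,7,9}; col 2 has {1,2,3,6,8,9}; box has {1,2,6,8,9}; anti-diagonal has {1,2,3,4,6,7,8,9} → only 5 remains.
(8,3) = 4: row 8 has {1,2,5,7,9}; col 3 has {1,2,3,5,6,8,9}; box has {1,2,5,6,8,9} → only 4 remains.
(8,5) = 8: row 8 has {1,2,4,5,7,9}; col 5 has {3,4,5,6,7}; box has {2,4,9} → only 8 remains.
(8,8) = 3: row 8 has {1,2,4,5,7,8,9}; col 8 has {1,2,5,6,7,8,9}; box has {1,2,5,6,7,8,9}; main diagonal has {1,2,4,5,6,7,8,9} → only 3 remains.
(9,5) = 1: row 9 has {2,5,6,8,9}; col 5 has {3,4,5,6,7,8}; box has {2,4,8,9} → only 1 remains.
(9,6) = 7: row 9 has {1,2,5,6,8,9}; col 6 has {1,2,3,4,9}; box has {1,2,4,8,9} → only 7 remains.
(9,8) = 4: row 9 has {1,2,5,6,7,8,9}; col 8 has {1,2,3,5,6,7,8,9}; box has {1,2,3,5,6,7,8,9} → only 4 remains.
(2,4) = 7: row 2 has {2,3,4,6}; col 4 has {1,2,5,8,9}; box has {1,3,5} → only 7 remains.
(2,5) = 9: row 2 has {2,3,4,6,7}; col 5 has {1,3,4,5,6,7,8}; box has {1,3,5,7} → only 9 remains.
(2,6) = 8: row 2 has {2,3,4,6,7,9}; col 6 has {1,2,3,4,7,9}; box has {1,3,5,7,9} → only 8 remains.
(2,9) = 5: row 2 has {2,3,4,6,7,8,9}; col 9 has {1,2,3,4,6,7,8,9}; box has {1,2,3,4,6,7,8,9} → only 5 remains.
(3,1) = 7: row 3 has {1,3,5,8,9}; col 1 has {2,4,6}; box has {2,3,4,5,6,8,9} → only 7 remains.
(3,5) = 2: row 3 has {1,3,5,7,8,9}; col 5 has {1,3,4,5,6,7,8,9}; box has {1,3,5,7,8,9} → only 2 remains.
(3,6) = 6: row 3 has {1,2,3,5,7,8,9}; col 6 has {1,2,3,4,7,8,9}; box has {1,2,3,5,7,8,9} → only 6 remains.
(4,1) = 5: row 4 has {1,2,3,4,6,8,9}; col 1 has {2,4,6,7}; box has {1,2,3,6} → only 5 remains.
(4,7) = 7: row 4 has {1,2,3,4,5,6,8,9}; col 7 has {1,3,4,5,6,8,9}; box has {1,3,4,5,6,8,9} → only 7 remains.
(5,1) = 9: row 5 has {1,2,3,4,5,6,7,8}; col 1 has {2,4,5,6,7}; box has {1,2,3,5,6} → only 9 remains.
(6,1) = 8: row 6 has {1,3,5,6,9}; col 1 has {2,4,5,6,7,9}; box has {1,2,3,5,6,9} → only 8 remains.
(6,3) = 7: row 6 has {1,3,5,6,8,9}; col 3 has {1,2,3,4,5,6,8,9}; box has {1,2,3,5,6,8,9} → only 7 remains.
(6,7) = 2: row 6 has {1,3,5,6,7,8,9}; col 7 has {1,3,4,5,6,7,8,9}; box has {1,3,4,5,6,7,8,9} → only 2 remains.
(7,1) = 3: row 7 has {1,2,4,6,8,9}; col 1 has {2,4,5,6,7,8,9}; box has {1,2,4,5,6,8,9} → only 3 remains.
(7,2) = 7: row 7 has {1,2,3,4,6,8,9}; col 2 has {1,2,3,5,6,8,9}; box has {1,2,3,4,5,6,8,9} → only 7 remains.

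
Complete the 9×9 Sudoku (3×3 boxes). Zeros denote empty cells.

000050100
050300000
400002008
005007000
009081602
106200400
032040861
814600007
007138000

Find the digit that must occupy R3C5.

7

R6C5 = 9: row 6 has {1,2,4,6}; col 5 has {3,4,5,8}; box has {1,2,7,8} → only 9 remains.
R8C5 = 2: row 8 has {1,4,6,7,8}; col 5 has {3,4,5,8,9}; box has {1,3,4,6,8} → only 2 remains.
R4C4 = 4: row 4 has {5,7}; col 4 has {1,2,3,6}; box has {1,2,7,8,9} → only 4 remains.
R4C5 = 6: row 4 has {4,5,7}; col 5 has {2,3,4,5,8,9}; box has {1,2,4,7,8,9} → only 6 remains.
R5C4 = 5: row 5 has {1,2,6,8,9}; col 4 has {1,2,3,4,6}; box has {1,2,4,6,7,8,9} → only 5 remains.
R6C6 = 3: row 6 has {1,2,4,6,9}; col 6 has {1,2,7,8}; box has {1,2,4,5,6,7,8,9} → only 3 remains.
R6C9 = 5: row 6 has {1,2,3,4,6,9}; col 9 has {1,2,7,8}; box has {2,4,6} → only 5 remains.
R2C3 = 8: in row 2, 8 can only go here (every other open cell in that row sees an 8).
R1C3 = 3: row 1 has {1,5}; col 3 has {2,4,5,6,7,8,9}; box has {4,5,8} → only 3 remains.
R3C3 = 1: row 3 has {2,4,8}; col 3 has {2,3,4,5,6,7,8,9}; box has {3,4,5,8} → only 1 remains.
R3C5 = 7: row 3 has {1,2,4,8}; col 5 has {2,3,4,5,6,8,9}; box has {2,3,5} → only 7 remains.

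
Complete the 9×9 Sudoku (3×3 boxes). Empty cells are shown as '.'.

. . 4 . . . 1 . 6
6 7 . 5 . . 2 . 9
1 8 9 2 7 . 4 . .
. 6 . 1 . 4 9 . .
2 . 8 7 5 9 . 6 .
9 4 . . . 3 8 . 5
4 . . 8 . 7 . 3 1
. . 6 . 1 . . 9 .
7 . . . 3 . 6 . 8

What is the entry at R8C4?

4

R1C6 = 8: row 1 has {1,4,6}; col 6 has {3,4,7,9}; box has {2,5,7} → only 8 remains.
R2C3 = 3: row 2 has {2,5,6,7,9}; col 3 has {4,6,8,9}; box has {1,4,6,7,8,9} → only 3 remains.
R2C5 = 4: row 2 has {2,3,5,6,7,9}; col 5 has {1,3,5,7}; box has {2,5,7,8} → only 4 remains.
R2C6 = 1: row 2 has {2,3,4,5,6,7,9}; col 6 has {3,4,7,8,9}; box has {2,4,5,7,8} → only 1 remains.
R2C8 = 8: row 2 has {1,2,3,4,5,6,7,9}; col 8 has {3,6,9}; box has {1,2,4,6,9} → only 8 remains.
R3C6 = 6: row 3 has {1,2,4,7,8,9}; col 6 has {1,3,4,7,8,9}; box has {1,2,4,5,7,8} → only 6 remains.
R3C8 = 5: row 3 has {1,2,4,6,7,8,9}; col 8 has {3,6,8,9}; box has {1,2,4,6,8,9} → only 5 remains.
R3C9 = 3: row 3 has {1,2,4,5,6,7,8,9}; col 9 has {1,5,6,8,9}; box has {1,2,4,5,6,8,9} → only 3 remains.
R5C7 = 3: row 5 has {2,5,6,7,8,9}; col 7 has {1,2,4,6,8,9}; box has {5,6,8,9} → only 3 remains.
R5C9 = 4: row 5 has {2,3,5,6,7,8,9}; col 9 has {1,3,5,6,8,9}; box has {3,5,6,8,9} → only 4 remains.
R6C4 = 6: row 6 has {3,4,5,8,9}; col 4 has {1,2,5,7,8}; box has {1,3,4,5,7,9} → only 6 remains.
R6C5 = 2: row 6 has {3,4,5,6,8,9}; col 5 has {1,3,4,5,7}; box has {1,3,4,5,6,7,9} → only 2 remains.
R7C7 = 5: row 7 has {1,3,4,7,8}; col 7 has {1,2,3,4,6,8,9}; box has {1,3,6,8,9} → only 5 remains.
R8C4 = 4: row 8 has {1,6,9}; col 4 has {1,2,5,6,7,8}; box has {1,3,7,8} → only 4 remains.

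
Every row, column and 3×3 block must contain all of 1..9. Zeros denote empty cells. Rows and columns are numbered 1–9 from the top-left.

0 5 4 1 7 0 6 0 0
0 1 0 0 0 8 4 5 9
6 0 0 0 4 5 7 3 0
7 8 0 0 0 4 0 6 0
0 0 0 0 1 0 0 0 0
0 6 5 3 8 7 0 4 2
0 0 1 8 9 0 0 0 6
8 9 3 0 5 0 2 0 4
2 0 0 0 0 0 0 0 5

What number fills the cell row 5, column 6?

9

row 1, column 9 = 8: row 1 has {1,4,5,6,7}; col 9 has {2,4,5,6,9}; box has {3,4,5,6,7,9} → only 8 remains.
row 2, column 1 = 3: row 2 has {1,4,5,8,9}; col 1 has {2,6,7,8}; box has {1,4,5,6} → only 3 remains.
row 3, column 2 = 2: row 3 has {3,4,5,6,7}; col 2 has {1,5,6,8,9}; box has {1,3,4,5,6} → only 2 remains.
row 3, column 4 = 9: row 3 has {2,3,4,5,6,7}; col 4 has {1,3,8}; box has {1,4,5,7,8} → only 9 remains.
row 3, column 9 = 1: row 3 has {2,3,4,5,6,7,9}; col 9 has {2,4,5,6,8,9}; box has {3,4,5,6,7,8,9} → only 1 remains.
row 4, column 5 = 2: row 4 has {4,6,7,8}; col 5 has {1,4,5,7,8,9}; box has {1,3,4,7,8} → only 2 remains.
row 4, column 9 = 3: row 4 has {2,4,6,7,8}; col 9 has {1,2,4,5,6,8,9}; box has {2,4,6} → only 3 remains.
row 5, column 9 = 7: row 5 has {1}; col 9 has {1,2,3,4,5,6,8,9}; box has {2,3,4,6} → only 7 remains.
row 7, column 7 = 3: row 7 has {1,6,8,9}; col 7 has {2,4,6,7}; box has {2,4,5,6} → only 3 remains.
row 7, column 8 = 7: row 7 has {1,3,6,8,9}; col 8 has {3,4,5,6}; box has {2,3,4,5,6} → only 7 remains.
row 8, column 8 = 1: row 8 has {2,3,4,5,8,9}; col 8 has {3,4,5,6,7}; box has {2,3,4,5,6,7} → only 1 remains.
row 1, column 1 = 9: row 1 has {1,4,5,6,7,8}; col 1 has {2,3,6,7,8}; box has {1,2,3,4,5,6} → only 9 remains.
row 1, column 8 = 2: row 1 has {1,4,5,6,7,8,9}; col 8 has {1,3,4,5,6,7}; box has {1,3,4,5,6,7,8,9} → only 2 remains.
row 2, column 3 = 7: row 2 has {1,3,4,5,8,9}; col 3 has {1,3,4,5}; box has {1,2,3,4,5,6,9} → only 7 remains.
row 2, column 5 = 6: row 2 has {1,3,4,5,7,8,9}; col 5 has {1,2,4,5,7,8,9}; box has {1,4,5,7,8,9} → only 6 remains.
row 3, column 3 = 8: row 3 has {1,2,3,4,5,6,7,9}; col 3 has {1,3,4,5,7}; box has {1,2,3,4,5,6,7,9} → only 8 remains.
row 4, column 3 = 9: row 4 has {2,3,4,6,7,8}; col 3 has {1,3,4,5,7,8}; box has {5,6,7,8} → only 9 remains.
row 4, column 4 = 5: row 4 has {2,3,4,6,7,8,9}; col 4 has {1,3,8,9}; box has {1,2,3,4,7,8} → only 5 remains.
row 4, column 7 = 1: row 4 has {2,3,4,5,6,7,8,9}; col 7 has {2,3,4,6,7}; box has {2,3,4,6,7} → only 1 remains.
row 5, column 1 = 4: row 5 has {1,7}; col 1 has {2,3,6,7,8,9}; box has {5,6,7,8,9} → only 4 remains.
row 5, column 2 = 3: row 5 has {1,4,7}; col 2 has {1,2,5,6,8,9}; box has {4,5,6,7,8,9} → only 3 remains.
row 5, column 3 = 2: row 5 has {1,3,4,7}; col 3 has {1,3,4,5,7,8,9}; box has {3,4,5,6,7,8,9} → only 2 remains.
row 5, column 4 = 6: row 5 has {1,2,3,4,7}; col 4 has {1,3,5,8,9}; box has {1,2,3,4,5,7,8} → only 6 remains.
row 5, column 6 = 9: row 5 has {1,2,3,4,6,7}; col 6 has {4,5,7,8}; box has {1,2,3,4,5,6,7,8} → only 9 remains.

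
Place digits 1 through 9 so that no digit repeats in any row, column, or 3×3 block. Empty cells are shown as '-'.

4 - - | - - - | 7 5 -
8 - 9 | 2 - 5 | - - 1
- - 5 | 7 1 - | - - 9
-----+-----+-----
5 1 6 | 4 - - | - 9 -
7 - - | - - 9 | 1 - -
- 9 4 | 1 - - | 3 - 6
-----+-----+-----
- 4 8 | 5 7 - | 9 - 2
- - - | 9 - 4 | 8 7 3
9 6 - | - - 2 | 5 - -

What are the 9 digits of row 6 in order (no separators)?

R1C9 = 8: row 1 has {4,5,7}; col 9 has {1,2,3,6,9}; box has {1,5,7,9} → only 8 remains.
R4C7 = 2: row 4 has {1,4,5,6,9}; col 7 has {1,3,5,7,8,9}; box has {1,3,6,9} → only 2 remains.
R4C9 = 7: row 4 has {1,2,4,5,6,9}; col 9 has {1,2,3,6,8,9}; box has {1,2,3,6,9} → only 7 remains.
R6C1 = 2: row 6 has {1,3,4,6,9}; col 1 has {4,5,7,8,9}; box has {1,4,5,6,7,9} → only 2 remains.
R6C8 = 8: row 6 has {1,2,3,4,6,9}; col 8 has {5,7,9}; box has {1,2,3,6,7,9} → only 8 remains.
R8C1 = 1: row 8 has {3,4,7,8,9}; col 1 has {2,4,5,7,8,9}; box has {4,6,8,9} → only 1 remains.
R8C3 = 2: row 8 has {1,3,4,7,8,9}; col 3 has {4,5,6,8,9}; box has {1,4,6,8,9} → only 2 remains.
R8C5 = 6: row 8 has {1,2,3,4,7,8,9}; col 5 has {1,7}; box has {2,4,5,7,9} → only 6 remains.
R9C9 = 4: row 9 has {2,5,6,9}; col 9 has {1,2,3,6,7,8,9}; box has {2,3,5,7,8,9} → only 4 remains.
R5C3 = 3: row 5 has {1,7,9}; col 3 has {2,4,5,6,8,9}; box has {1,2,4,5,6,7,9} → only 3 remains.
R5C8 = 4: row 5 has {1,3,7,9}; col 8 has {5,7,8,9}; box has {1,2,3,6,7,8,9} → only 4 remains.
R5C9 = 5: row 5 has {1,3,4,7,9}; col 9 has {1,2,3,4,6,7,8,9}; box has {1,2,3,4,6,7,8,9} → only 5 remains.
R6C5 = 5: row 6 has {1,2,3,4,6,8,9}; col 5 has {1,6,7}; box has {1,4,9} → only 5 remains.
R6C6 = 7: row 6 has {1,2,3,4,5,6,8,9}; col 6 has {2,4,5,9}; box has {1,4,5,9} → only 7 remains.

294157386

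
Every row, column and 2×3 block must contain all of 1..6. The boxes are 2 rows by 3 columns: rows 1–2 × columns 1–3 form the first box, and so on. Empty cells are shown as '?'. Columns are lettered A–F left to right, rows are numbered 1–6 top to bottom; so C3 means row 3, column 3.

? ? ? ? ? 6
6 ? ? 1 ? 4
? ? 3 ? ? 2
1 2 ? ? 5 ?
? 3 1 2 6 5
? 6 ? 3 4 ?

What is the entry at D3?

D1 = 5: row 1 has {6}; col 4 has {1,2,3}; box has {1,4,6} → only 5 remains.
B2 = 5: row 2 has {1,4,6}; col 2 has {2,3,6}; box has {6} → only 5 remains.
C2 = 2: row 2 has {1,4,5,6}; col 3 has {1,3}; box has {5,6} → only 2 remains.
E2 = 3: row 2 has {1,2,4,5,6}; col 5 has {4,5,6}; box has {1,4,5,6} → only 3 remains.
B3 = 4: row 3 has {2,3}; col 2 has {2,3,5,6}; box has {1,2,3} → only 4 remains.
D3 = 6: row 3 has {2,3,4}; col 4 has {1,2,3,5}; box has {2,5} → only 6 remains.

6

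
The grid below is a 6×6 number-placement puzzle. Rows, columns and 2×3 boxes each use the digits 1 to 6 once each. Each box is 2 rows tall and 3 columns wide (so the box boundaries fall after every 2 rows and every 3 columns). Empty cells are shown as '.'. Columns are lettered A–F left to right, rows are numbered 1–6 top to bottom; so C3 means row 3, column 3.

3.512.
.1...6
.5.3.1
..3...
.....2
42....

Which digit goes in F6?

3

F1 = 4: row 1 has {1,2,3,5}; col 6 has {1,2,6}; box has {1,2,6} → only 4 remains.
A2 = 2: row 2 has {1,6}; col 1 has {3,4}; box has {1,3,5} → only 2 remains.
C2 = 4: row 2 has {1,2,6}; col 3 has {3,5}; box has {1,2,3,5} → only 4 remains.
D2 = 5: row 2 has {1,2,4,6}; col 4 has {1,3}; box has {1,2,4,6} → only 5 remains.
E2 = 3: row 2 has {1,2,4,5,6}; col 5 has {2}; box has {1,2,4,5,6} → only 3 remains.
A3 = 6: row 3 has {1,3,5}; col 1 has {2,3,4}; box has {3,5} → only 6 remains.
C3 = 2: row 3 has {1,3,5,6}; col 3 has {3,4,5}; box has {3,5,6} → only 2 remains.
E3 = 4: row 3 has {1,2,3,5,6}; col 5 has {2,3}; box has {1,3} → only 4 remains.
A4 = 1: row 4 has {3}; col 1 has {2,3,4,6}; box has {2,3,5,6} → only 1 remains.
B4 = 4: row 4 has {1,3}; col 2 has {1,2,5}; box has {1,2,3,5,6} → only 4 remains.
F4 = 5: row 4 has {1,3,4}; col 6 has {1,2,4,6}; box has {1,3,4} → only 5 remains.
A5 = 5: row 5 has {2}; col 1 has {1,2,3,4,6}; box has {2,4} → only 5 remains.
D6 = 6: row 6 has {2,4}; col 4 has {1,3,5}; box has {2} → only 6 remains.
F6 = 3: row 6 has {2,4,6}; col 6 has {1,2,4,5,6}; box has {2,6} → only 3 remains.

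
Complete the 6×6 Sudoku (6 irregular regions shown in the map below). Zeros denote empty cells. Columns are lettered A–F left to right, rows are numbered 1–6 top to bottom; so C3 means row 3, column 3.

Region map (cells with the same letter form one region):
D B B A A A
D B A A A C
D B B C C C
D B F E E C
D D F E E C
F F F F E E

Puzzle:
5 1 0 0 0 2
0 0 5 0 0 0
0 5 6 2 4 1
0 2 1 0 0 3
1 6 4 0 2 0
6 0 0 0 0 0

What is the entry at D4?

C1 = 3: row 1 has {1,2,5}; col 3 has {1,4,5,6}; region has {1,2,5,6} → only 3 remains.
E1 = 6: row 1 has {1,2,3,5}; col 5 has {2,4}; region has {2,5} → only 6 remains.
B2 = 4: row 2 has {5}; col 2 has {1,2,5,6}; region has {1,2,3,5,6} → only 4 remains.
F2 = 6: row 2 has {4,5}; col 6 has {1,2,3}; region has {1,2,3,4} → only 6 remains.
A3 = 3: row 3 has {1,2,4,5,6}; col 1 has {1,5,6}; region has {1,5,6} → only 3 remains.
A4 = 4: row 4 has {1,2,3}; col 1 has {1,3,5,6}; region has {1,3,5,6} → only 4 remains.
E4 = 5: row 4 has {1,2,3,4}; col 5 has {2,4,6}; region has {2} → only 5 remains.
D5 = 3: row 5 has {1,2,4,6}; col 4 has {2}; region has {2,5} → only 3 remains.
F5 = 5: row 5 has {1,2,3,4,6}; col 6 has {1,2,3,6}; region has {1,2,3,4,6} → only 5 remains.
B6 = 3: row 6 has {6}; col 2 has {1,2,4,5,6}; region has {1,4,6} → only 3 remains.
C6 = 2: row 6 has {3,6}; col 3 has {1,3,4,5,6}; region has {1,3,4,6} → only 2 remains.
D6 = 5: row 6 has {2,3,6}; col 4 has {2,3}; region has {1,2,3,4,6} → only 5 remains.
E6 = 1: row 6 has {2,3,5,6}; col 5 has {2,4,5,6}; region has {2,3,5} → only 1 remains.
F6 = 4: row 6 has {1,2,3,5,6}; col 6 has {1,2,3,5,6}; region has {1,2,3,5} → only 4 remains.
D1 = 4: row 1 has {1,2,3,5,6}; col 4 has {2,3,5}; region has {2,5,6} → only 4 remains.
A2 = 2: row 2 has {4,5,6}; col 1 has {1,3,4,5,6}; region has {1,3,4,5,6} → only 2 remains.
D2 = 1: row 2 has {2,4,5,6}; col 4 has {2,3,4,5}; region has {2,4,5,6} → only 1 remains.
E2 = 3: row 2 has {1,2,4,5,6}; col 5 has {1,2,4,5,6}; region has {1,2,4,5,6} → only 3 remains.
D4 = 6: row 4 has {1,2,3,4,5}; col 4 has {1,2,3,4,5}; region has {1,2,3,4,5} → only 6 remains.

6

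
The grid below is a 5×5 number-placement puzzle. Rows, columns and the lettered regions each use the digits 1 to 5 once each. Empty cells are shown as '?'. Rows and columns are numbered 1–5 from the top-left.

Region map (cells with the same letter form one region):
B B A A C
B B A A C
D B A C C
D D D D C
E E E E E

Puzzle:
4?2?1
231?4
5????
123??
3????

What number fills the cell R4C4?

4

R1C2 = 5: row 1 has {1,2,4}; col 2 has {2,3}; region has {2,3,4} → only 5 remains.
R1C4 = 3: row 1 has {1,2,4,5}; col 4 has {}; region has {1,2} → only 3 remains.
R2C4 = 5: row 2 has {1,2,3,4}; col 4 has {3}; region has {1,2,3} → only 5 remains.
R3C2 = 1: row 3 has {5}; col 2 has {2,3,5}; region has {2,3,4,5} → only 1 remains.
R3C3 = 4: row 3 has {1,5}; col 3 has {1,2,3}; region has {1,2,3,5} → only 4 remains.
R3C4 = 2: row 3 has {1,4,5}; col 4 has {3,5}; region has {1,4} → only 2 remains.
R3C5 = 3: row 3 has {1,2,4,5}; col 5 has {1,4}; region has {1,2,4} → only 3 remains.
R4C4 = 4: row 4 has {1,2,3}; col 4 has {2,3,5}; region has {1,2,3,5} → only 4 remains.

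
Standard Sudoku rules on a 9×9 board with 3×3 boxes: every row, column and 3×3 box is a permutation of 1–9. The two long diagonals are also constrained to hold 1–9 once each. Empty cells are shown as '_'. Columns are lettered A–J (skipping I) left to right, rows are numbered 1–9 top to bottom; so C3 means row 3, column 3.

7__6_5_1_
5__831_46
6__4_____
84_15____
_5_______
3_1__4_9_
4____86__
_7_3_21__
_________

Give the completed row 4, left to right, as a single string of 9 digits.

D6 = 2: row 6 has {1,3,4,9}; col 4 has {1,3,4,6,8}; box has {1,4,5}; anti-diagonal has {4,7} → only 2 remains.
A8 = 9: row 8 has {1,2,3,7}; col 1 has {3,4,5,6,7,8}; box has {4,7} → only 9 remains.
A9 = 1: row 9 has {}; col 1 has {3,4,5,6,7,8,9}; box has {4,7,9}; anti-diagonal has {2,4,7} → only 1 remains.
A5 = 2: row 5 has {5}; col 1 has {1,3,4,5,6,7,8,9}; box has {1,3,4,5,8} → only 2 remains.
B6 = 6: row 6 has {1,2,3,4,9}; col 2 has {4,5,7}; box has {1,2,3,4,5,8} → only 6 remains.
C1 = 4: in row 1, 4 can only go here (every other open cell in that row sees a 4).
G2 = 7: in row 2, 7 can only go here (every other open cell in that row sees a 7).
B3 = 1: in row 3, 1 can only go here (every other open cell in that row sees a 1).
J5 = 1: in row 5, 1 can only go here (every other open cell in that row sees a 1).
G5 = 4: in row 5, 4 can only go here (every other open cell in that row sees a 4).
E7 = 1: in row 7, 1 can only go here (every other open cell in that row sees a 1).
E9 = 4: in row 9, 4 can only go here (every other open cell in that row sees a 4).
E8 = 6: row 8 has {1,2,3,7,9}; col 5 has {1,3,4,5}; box has {1,2,3,4,8} → only 6 remains.
J8 = 4: in row 8, 4 can only go here (every other open cell in that row sees a 4).
C9 = 6: in row 9, 6 can only go here (every other open cell in that row sees a 6).
F4 = 6: in anti-diagonal, 6 can only go here (every other open cell in that diagonal sees a 6).
C4 = 9: in row 4, 9 can only go here (every other open cell in that row sees a 9).
C2 = 2: row 2 has {1,3,4,5,6,7,8}; col 3 has {1,4,6,9}; box has {1,4,5,6,7} → only 2 remains.
C5 = 7: row 5 has {1,2,4,5}; col 3 has {1,2,4,6,9}; box has {1,2,3,4,5,6,8,9} → only 7 remains.
D5 = 9: row 5 has {1,2,4,5,7}; col 4 has {1,2,3,4,6,8}; box has {1,2,4,5,6} → only 9 remains.
E5 = 8: row 5 has {1,2,4,5,7,9}; col 5 has {1,3,4,5,6}; box has {1,2,4,5,6,9}; main diagonal has {1,4,6,7}; anti-diagonal has {1,2,4,6,7} → only 8 remains.
F5 = 3: row 5 has {1,2,4,5,7,8,9}; col 6 has {1,2,4,5,6,8}; box has {1,2,4,5,6,8,9} → only 3 remains.
H5 = 6: row 5 has {1,2,3,4,5,7,8,9}; col 8 has {1,4,9}; box has {1,4,9} → only 6 remains.
E6 = 7: row 6 has {1,2,3,4,6,9}; col 5 has {1,3,4,5,6,8}; box has {1,2,3,4,5,6,8,9} → only 7 remains.
H8 = 5: row 8 has {1,2,3,4,6,7,9}; col 8 has {1,4,6,9}; box has {1,4,6}; main diagonal has {1,4,6,7,8} → only 5 remains.
B2 = 9: row 2 has {1,2,3,4,5,6,7,8}; col 2 has {1,4,5,6,7}; box has {1,2,4,5,6,7}; main diagonal has {1,4,5,6,7,8} → only 9 remains.
C3 = 3: row 3 has {1,4,6}; col 3 has {1,2,4,6,7,9}; box has {1,2,4,5,6,7,9}; main diagonal has {1,4,5,6,7,8,9} → only 3 remains.
C7 = 5: row 7 has {1,4,6,8}; col 3 has {1,2,3,4,6,7,9}; box has {1,4,6,7,9}; anti-diagonal has {1,2,4,6,7,8} → only 5 remains.
D7 = 7: row 7 has {1,4,5,6,8}; col 4 has {1,2,3,4,6,8,9}; box has {1,2,3,4,6,8} → only 7 remains.
C8 = 8: row 8 has {1,2,3,4,5,6,7,9}; col 3 has {1,2,3,4,5,6,7,9}; box has {1,4,5,6,7,9} → only 8 remains.
D9 = 5: row 9 has {1,4,6}; col 4 has {1,2,3,4,6,7,8,9}; box has {1,2,3,4,6,7,8} → only 5 remains.
F9 = 9: row 9 has {1,4,5,6}; col 6 has {1,2,3,4,5,6,8}; box has {1,2,3,4,5,6,7,8} → only 9 remains.
J9 = 2: row 9 has {1,4,5,6,9}; col 9 has {1,4,6}; box has {1,4,5,6}; main diagonal has {1,3,4,5,6,7,8,9} → only 2 remains.
B1 = 8: row 1 has {1,4,5,6,7}; col 2 has {1,4,5,6,7,9}; box has {1,2,3,4,5,6,7,9} → only 8 remains.
F3 = 7: row 3 has {1,3,4,6}; col 6 has {1,2,3,4,5,6,8,9}; box has {1,3,4,5,6,8} → only 7 remains.
G3 = 9: row 3 has {1,3,4,6,7}; col 7 has {1,4,6,7}; box has {1,4,6,7}; anti-diagonal has {1,2,4,5,6,7,8} → only 9 remains.
H7 = 3: row 7 has {1,4,5,6,7,8}; col 8 has {1,4,5,6,9}; box has {1,2,4,5,6} → only 3 remains.
J7 = 9: row 7 has {1,3,4,5,6,7,8}; col 9 has {1,2,4,6}; box has {1,2,3,4,5,6} → only 9 remains.
B9 = 3: row 9 has {1,2,4,5,6,9}; col 2 has {1,4,5,6,7,8,9}; box has {1,4,5,6,7,8,9} → only 3 remains.
G9 = 8: row 9 has {1,2,3,4,5,6,9}; col 7 has {1,4,6,7,9}; box has {1,2,3,4,5,6,9} → only 8 remains.
H9 = 7: row 9 has {1,2,3,4,5,6,8,9}; col 8 has {1,3,4,5,6,9}; box has {1,2,3,4,5,6,8,9} → only 7 remains.
J1 = 3: row 1 has {1,4,5,6,7,8}; col 9 has {1,2,4,6,9}; box has {1,4,6,7,9}; anti-diagonal has {1,2,4,5,6,7,8,9} → only 3 remains.
E3 = 2: row 3 has {1,3,4,6,7,9}; col 5 has {1,3,4,5,6,7,8}; box has {1,3,4,5,6,7,8} → only 2 remains.
H3 = 8: row 3 has {1,2,3,4,6,7,9}; col 8 has {1,3,4,5,6,7,9}; box has {1,3,4,6,7,9} → only 8 remains.
J3 = 5: row 3 has {1,2,3,4,6,7,8,9}; col 9 has {1,2,3,4,6,9}; box has {1,3,4,6,7,8,9} → only 5 remains.
H4 = 2: row 4 has {1,4,5,6,8,9}; col 8 has {1,3,4,5,6,7,8,9}; box has {1,4,6,9} → only 2 remains.
J4 = 7: row 4 has {1,2,4,5,6,8,9}; col 9 has {1,2,3,4,5,6,9}; box has {1,2,4,6,9} → only 7 remains.
G6 = 5: row 6 has {1,2,3,4,6,7,9}; col 7 has {1,4,6,7,8,9}; box has {1,2,4,6,7,9} → only 5 remains.
J6 = 8: row 6 has {1,2,3,4,5,6,7,9}; col 9 has {1,2,3,4,5,6,7,9}; box has {1,2,4,5,6,7,9} → only 8 remains.
B7 = 2: row 7 has {1,3,4,5,6,7,8,9}; col 2 has {1,3,4,5,6,7,8,9}; box has {1,3,4,5,6,7,8,9} → only 2 remains.
E1 = 9: row 1 has {1,3,4,5,6,7,8}; col 5 has {1,2,3,4,5,6,7,8}; box has {1,2,3,4,5,6,7,8} → only 9 remains.
G1 = 2: row 1 has {1,3,4,5,6,7,8,9}; col 7 has {1,4,5,6,7,8,9}; box has {1,3,4,5,6,7,8,9} → only 2 remains.
G4 = 3: row 4 has {1,2,4,5,6,7,8,9}; col 7 has {1,2,4,5,6,7,8,9}; box has {1,2,4,5,6,7,8,9} → only 3 remains.

849156327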